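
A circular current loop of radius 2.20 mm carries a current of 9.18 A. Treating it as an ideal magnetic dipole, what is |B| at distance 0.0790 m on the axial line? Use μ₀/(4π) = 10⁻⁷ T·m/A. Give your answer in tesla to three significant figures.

B ≈ 5.66×10⁻⁸ T

Magnetic moment m = IA = Iπa² = (9.18)·π·(0.00220)² = 1.396×10⁻⁴ A·m².
On axis B = (μ₀/4π)·2m/r³.
B = 2·(10⁻⁷)·(1.396×10⁻⁴) / (0.0790)³ = 5.663×10⁻⁸ T.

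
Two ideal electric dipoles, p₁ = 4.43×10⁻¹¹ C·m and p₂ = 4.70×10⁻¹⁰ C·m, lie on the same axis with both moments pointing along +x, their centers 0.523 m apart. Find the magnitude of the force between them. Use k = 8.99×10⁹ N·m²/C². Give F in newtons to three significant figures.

F ≈ 1.50×10⁻⁸ N

On-axis field of dipole 1 at distance r: E = 2kp₁/r³. Force on dipole 2 is F = p₂·dE/dr (gradient along axis).
dE/dr = −6kp₁/r⁴, so |F| = 6kp₁p₂/r⁴ (attractive for aligned moments).
F = 6(8.99×10⁹)(4.43×10⁻¹¹)(4.70×10⁻¹⁰)/(0.523)⁴ = 1.501×10⁻⁸ N.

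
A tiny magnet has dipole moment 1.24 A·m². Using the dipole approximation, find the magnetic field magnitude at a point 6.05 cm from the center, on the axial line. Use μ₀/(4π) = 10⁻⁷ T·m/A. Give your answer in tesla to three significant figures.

B ≈ 0.00112 T

On axis B = (μ₀/4π)·2m/r³.
B = 2·(10⁻⁷)·(1.24) / (0.0605)³ = 0.001120 T.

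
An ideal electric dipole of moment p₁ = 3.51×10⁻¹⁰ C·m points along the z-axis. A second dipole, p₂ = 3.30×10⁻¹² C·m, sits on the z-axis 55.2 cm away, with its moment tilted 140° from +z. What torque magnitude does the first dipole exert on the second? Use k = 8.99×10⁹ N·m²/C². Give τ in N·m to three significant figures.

τ ≈ 7.96×10⁻¹¹ N·m

The second dipole sits on the axis of the first, so the field there is axial: E₁ = 2kp₁/r³ along +z.
E₁ = 2(8.99×10⁹)(3.51×10⁻¹⁰)/(0.552)³ = 37.52 N/C.
Torque on the second dipole: τ = p₂ E₁ sinθ.
τ = (3.30×10⁻¹²)(37.52)·sin140° = 7.959×10⁻¹¹ N·m.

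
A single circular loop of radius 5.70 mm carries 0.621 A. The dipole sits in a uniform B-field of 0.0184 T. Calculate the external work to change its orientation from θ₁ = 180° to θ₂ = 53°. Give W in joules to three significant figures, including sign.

W ≈ -1.87×10⁻⁶ J

Magnetic moment m = IA = Iπa² = (0.621)·π·(0.00570)² = 6.339×10⁻⁵ A·m².
W_ext = ΔU = −mB cosθ₂ + mB cosθ₁ = mB(cosθ₁ − cosθ₂).
W = (6.339×10⁻⁵)(0.0184)·(cos180° − cos53°) = (1.166×10⁻⁶)·(-1.6018) = -1.868×10⁻⁶ J.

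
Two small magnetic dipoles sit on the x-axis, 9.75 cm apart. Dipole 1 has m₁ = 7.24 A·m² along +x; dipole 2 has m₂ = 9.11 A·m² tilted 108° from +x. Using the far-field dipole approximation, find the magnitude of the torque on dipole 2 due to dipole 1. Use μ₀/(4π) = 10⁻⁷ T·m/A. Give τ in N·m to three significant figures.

τ ≈ 0.0135 N·m

Dipole B is on the axis of dipole A, so B₁ there is axial: B₁ = (μ₀/4π)·2m₁/r³ along +x.
B₁ = 2(10⁻⁷)(7.24)/(0.0975)³ = 0.001562 T.
τ = m₂ B₁ sinθ.
τ = (9.11)(0.001562)·sin108° = 0.01354 N·m.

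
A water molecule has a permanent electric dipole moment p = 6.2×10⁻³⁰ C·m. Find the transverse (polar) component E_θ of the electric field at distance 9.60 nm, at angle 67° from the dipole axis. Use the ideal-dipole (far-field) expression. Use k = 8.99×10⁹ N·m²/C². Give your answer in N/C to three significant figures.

E_θ ≈ 5.80×10⁴ N/C

For a dipole, E_θ = (kp sinθ)/r³.
kp/r³ = (8.99×10⁹)(6.20×10⁻³⁰)/(9.60×10⁻⁹)³ = 6.300×10⁴ N/C.
E_θ = 6.300×10⁴·sin67° = 5.799×10⁴ N/C.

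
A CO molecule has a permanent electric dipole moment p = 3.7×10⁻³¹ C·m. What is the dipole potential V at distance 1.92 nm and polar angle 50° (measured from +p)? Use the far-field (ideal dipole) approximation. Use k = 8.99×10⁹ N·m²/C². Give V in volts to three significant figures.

V ≈ 5.80×10⁻⁴ V

The dipole potential is V = kp cosθ / r².
V = (8.99×10⁹)(3.70×10⁻³¹)·cos50° / (1.92×10⁻⁹)² = 5.800×10⁻⁴ V.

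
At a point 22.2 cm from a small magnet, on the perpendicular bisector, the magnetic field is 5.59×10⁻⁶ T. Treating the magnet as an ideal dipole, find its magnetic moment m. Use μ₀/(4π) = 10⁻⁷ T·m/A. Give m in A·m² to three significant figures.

m ≈ 0.612 A·m²

In the equatorial plane B = (μ₀/4π)·m/r³, so m = Br³·4π/(μ₀).
m = (5.59×10⁻⁶)·(0.222)³ / (10⁻⁷) = 0.6116 A·m².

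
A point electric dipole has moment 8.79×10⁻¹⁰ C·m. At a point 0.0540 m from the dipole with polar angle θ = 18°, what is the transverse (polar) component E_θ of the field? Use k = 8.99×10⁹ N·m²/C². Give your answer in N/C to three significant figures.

For a dipole, E_θ = (kp sinθ)/r³.
kp/r³ = (8.99×10⁹)(8.79×10⁻¹⁰)/(0.0540)³ = 5.018×10⁴ N/C.
E_θ = 5.018×10⁴·sin18° = 1.551×10⁴ N/C.

E_θ ≈ 1.55×10⁴ N/C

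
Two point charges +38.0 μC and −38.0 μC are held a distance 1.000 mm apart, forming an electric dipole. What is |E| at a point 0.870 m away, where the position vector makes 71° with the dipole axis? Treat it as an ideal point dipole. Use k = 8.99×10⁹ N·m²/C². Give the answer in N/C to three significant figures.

E ≈ 596 N/C

Dipole moment p = qd = (3.80×10⁻⁵ C)(0.00100 m) = 3.80×10⁻⁸ C·m.
At angle θ the dipole field magnitude is E = (kp/r³)·√(1 + 3cos²θ).
kp/r³ = (8.99×10⁹)(3.80×10⁻⁸) / (0.870)³ = 518.8 N/C.
√(1 + 3cos²71°) = √(1 + 3·0.1060) = √1.3180 ≈ 1.1480.
E ≈ 518.8 × 1.148 = 595.6 N/C.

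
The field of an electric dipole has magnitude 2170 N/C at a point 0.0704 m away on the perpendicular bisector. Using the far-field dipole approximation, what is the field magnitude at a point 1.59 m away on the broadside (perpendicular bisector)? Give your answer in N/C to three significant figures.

Dipole fields scale as 1/r³ in the far field; the geometry is the same at both points.
E₂ = E₁ · (r₁/r₂)³ = 2170 · (0.0704/1.59)³.
(r₁/r₂)³ = (0.04428)³ = 8.68e-05.
E₂ ≈ 0.1884 N/C.

E ≈ 0.188 N/C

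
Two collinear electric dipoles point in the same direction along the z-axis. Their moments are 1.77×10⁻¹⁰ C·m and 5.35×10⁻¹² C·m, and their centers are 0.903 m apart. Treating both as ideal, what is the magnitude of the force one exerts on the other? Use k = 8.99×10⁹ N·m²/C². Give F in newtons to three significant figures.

F ≈ 7.68×10⁻¹¹ N

On-axis field of dipole 1 at distance r: E = 2kp₁/r³. Force on dipole 2 is F = p₂·dE/dr (gradient along axis).
dE/dr = −6kp₁/r⁴, so |F| = 6kp₁p₂/r⁴ (attractive for aligned moments).
F = 6(8.99×10⁹)(1.77×10⁻¹⁰)(5.35×10⁻¹²)/(0.903)⁴ = 7.682×10⁻¹¹ N.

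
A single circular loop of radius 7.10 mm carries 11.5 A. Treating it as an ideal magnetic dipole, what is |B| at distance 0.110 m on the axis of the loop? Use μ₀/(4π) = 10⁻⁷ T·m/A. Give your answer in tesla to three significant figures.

B ≈ 2.74×10⁻⁷ T

Magnetic moment m = IA = Iπa² = (11.5)·π·(0.00710)² = 0.001821 A·m².
On axis B = (μ₀/4π)·2m/r³.
B = 2·(10⁻⁷)·(0.001821) / (0.110)³ = 2.736×10⁻⁷ T.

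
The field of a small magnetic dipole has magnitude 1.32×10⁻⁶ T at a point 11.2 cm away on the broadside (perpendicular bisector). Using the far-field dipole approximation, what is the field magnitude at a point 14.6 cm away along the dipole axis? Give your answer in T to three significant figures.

B ≈ 1.19×10⁻⁶ T

Dipole fields scale as 1/r³ in the far field.
The axial field is twice the equatorial field at the same r, so the geometry factor is 2/1.
B₂ = B₁ · (2/1) · (r₁/r₂)³ = 1.32×10⁻⁶ · 2 · (11.2/14.6)³.
(r₁/r₂)³ = (0.7671)³ = 0.4514.
B₂ ≈ 1.192×10⁻⁶ T.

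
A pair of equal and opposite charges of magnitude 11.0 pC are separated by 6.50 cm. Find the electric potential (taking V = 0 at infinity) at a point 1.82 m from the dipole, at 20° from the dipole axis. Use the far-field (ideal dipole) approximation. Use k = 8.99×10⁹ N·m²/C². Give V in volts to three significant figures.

Dipole moment p = qd = (1.10×10⁻¹¹ C)(0.0650 m) = 7.15×10⁻¹³ C·m.
The dipole potential is V = kp cosθ / r².
V = (8.99×10⁹)(7.15×10⁻¹³)·cos20° / (1.82)² = 0.001824 V.

V ≈ 0.00182 V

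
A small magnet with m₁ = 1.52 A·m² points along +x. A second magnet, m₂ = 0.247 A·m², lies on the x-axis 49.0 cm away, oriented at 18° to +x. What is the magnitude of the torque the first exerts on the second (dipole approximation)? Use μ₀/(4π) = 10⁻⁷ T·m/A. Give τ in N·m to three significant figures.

Dipole B is on the axis of dipole A, so B₁ there is axial: B₁ = (μ₀/4π)·2m₁/r³ along +x.
B₁ = 2(10⁻⁷)(1.52)/(0.490)³ = 2.584×10⁻⁶ T.
τ = m₂ B₁ sinθ.
τ = (0.247)(2.584×10⁻⁶)·sin18° = 1.972×10⁻⁷ N·m.

τ ≈ 1.97×10⁻⁷ N·m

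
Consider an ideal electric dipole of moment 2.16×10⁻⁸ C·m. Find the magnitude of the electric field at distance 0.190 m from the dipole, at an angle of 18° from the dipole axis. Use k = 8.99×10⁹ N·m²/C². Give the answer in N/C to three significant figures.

E ≈ 5.46×10⁴ N/C

At angle θ the dipole field magnitude is E = (kp/r³)·√(1 + 3cos²θ).
kp/r³ = (8.99×10⁹)(2.16×10⁻⁸) / (0.190)³ = 2.831×10⁴ N/C.
√(1 + 3cos²18°) = √(1 + 3·0.9045) = √3.7135 ≈ 1.9271.
E ≈ 2.831×10⁴ × 1.927 = 5.456×10⁴ N/C.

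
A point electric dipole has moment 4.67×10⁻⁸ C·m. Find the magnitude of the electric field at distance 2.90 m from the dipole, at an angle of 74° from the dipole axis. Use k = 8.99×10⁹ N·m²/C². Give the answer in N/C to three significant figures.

At angle θ the dipole field magnitude is E = (kp/r³)·√(1 + 3cos²θ).
kp/r³ = (8.99×10⁹)(4.67×10⁻⁸) / (2.90)³ = 17.21 N/C.
√(1 + 3cos²74°) = √(1 + 3·0.0760) = √1.2279 ≈ 1.1081.
E ≈ 17.21 × 1.108 = 19.08 N/C.

E ≈ 19.1 N/C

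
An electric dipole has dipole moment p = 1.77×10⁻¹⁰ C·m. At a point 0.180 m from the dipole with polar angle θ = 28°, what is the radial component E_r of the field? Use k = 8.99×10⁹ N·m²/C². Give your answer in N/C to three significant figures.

For a dipole, E_r = (2kp cosθ)/r³.
kp/r³ = (8.99×10⁹)(1.77×10⁻¹⁰)/(0.180)³ = 272.8 N/C.
E_r = 2·272.8·cos28° = 481.8 N/C.

E_r ≈ 482 N/C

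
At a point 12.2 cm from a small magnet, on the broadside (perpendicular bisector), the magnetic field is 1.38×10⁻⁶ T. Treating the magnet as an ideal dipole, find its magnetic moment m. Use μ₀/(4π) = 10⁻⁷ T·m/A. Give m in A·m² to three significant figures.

m ≈ 0.0251 A·m²

In the equatorial plane B = (μ₀/4π)·m/r³, so m = Br³·4π/(μ₀).
m = (1.38×10⁻⁶)·(0.122)³ / (10⁻⁷) = 0.02506 A·m².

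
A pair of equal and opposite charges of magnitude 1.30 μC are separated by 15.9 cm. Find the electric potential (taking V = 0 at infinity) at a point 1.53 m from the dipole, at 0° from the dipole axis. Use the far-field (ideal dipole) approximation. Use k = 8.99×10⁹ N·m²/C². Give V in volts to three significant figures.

V ≈ 794 V

Dipole moment p = qd = (1.30×10⁻⁶ C)(0.159 m) = 2.067×10⁻⁷ C·m.
The dipole potential is V = kp cosθ / r².
V = (8.99×10⁹)(2.067×10⁻⁷)·cos0° / (1.53)² = 793.8 V.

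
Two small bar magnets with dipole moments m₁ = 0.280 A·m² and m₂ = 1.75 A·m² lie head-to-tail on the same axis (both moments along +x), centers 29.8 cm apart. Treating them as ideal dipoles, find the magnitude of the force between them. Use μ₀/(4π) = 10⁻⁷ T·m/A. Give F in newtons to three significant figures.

F ≈ 3.73×10⁻⁵ N

On-axis B of dipole 1: B = (μ₀/4π)·2m₁/r³. Force on dipole 2: F = m₂·dB/dr.
dB/dr = −(μ₀/4π)·6m₁/r⁴, so |F| = (μ₀/4π)·6m₁m₂/r⁴.
F = 6(10⁻⁷)(0.280)(1.75)/(0.298)⁴ = 3.728×10⁻⁵ N.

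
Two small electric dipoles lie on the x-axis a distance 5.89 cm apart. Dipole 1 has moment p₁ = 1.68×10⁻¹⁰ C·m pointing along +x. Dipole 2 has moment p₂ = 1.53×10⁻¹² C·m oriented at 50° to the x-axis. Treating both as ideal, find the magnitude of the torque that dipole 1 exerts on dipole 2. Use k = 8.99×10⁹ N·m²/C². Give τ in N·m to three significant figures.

τ ≈ 1.73×10⁻⁸ N·m

The second dipole sits on the axis of the first, so the field there is axial: E₁ = 2kp₁/r³ along +x.
E₁ = 2(8.99×10⁹)(1.68×10⁻¹⁰)/(0.0589)³ = 1.478×10⁴ N/C.
Torque on the second dipole: τ = p₂ E₁ sinθ.
τ = (1.53×10⁻¹²)(1.478×10⁴)·sin50° = 1.733×10⁻⁸ N·m.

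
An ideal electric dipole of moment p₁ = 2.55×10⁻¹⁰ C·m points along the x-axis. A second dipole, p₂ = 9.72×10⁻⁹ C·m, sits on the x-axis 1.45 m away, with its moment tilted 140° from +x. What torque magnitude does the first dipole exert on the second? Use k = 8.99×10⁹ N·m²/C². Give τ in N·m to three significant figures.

τ ≈ 9.40×10⁻⁹ N·m

The second dipole sits on the axis of the first, so the field there is axial: E₁ = 2kp₁/r³ along +x.
E₁ = 2(8.99×10⁹)(2.55×10⁻¹⁰)/(1.45)³ = 1.504 N/C.
Torque on the second dipole: τ = p₂ E₁ sinθ.
τ = (9.72×10⁻⁹)(1.504)·sin140° = 9.396×10⁻⁹ N·m.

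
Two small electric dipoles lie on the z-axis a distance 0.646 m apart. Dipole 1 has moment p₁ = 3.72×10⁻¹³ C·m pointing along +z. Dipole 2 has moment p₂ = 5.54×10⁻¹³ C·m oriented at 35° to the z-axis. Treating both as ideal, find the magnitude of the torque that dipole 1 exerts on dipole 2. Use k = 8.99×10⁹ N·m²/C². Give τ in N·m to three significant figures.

τ ≈ 7.88×10⁻¹⁵ N·m

The second dipole sits on the axis of the first, so the field there is axial: E₁ = 2kp₁/r³ along +z.
E₁ = 2(8.99×10⁹)(3.72×10⁻¹³)/(0.646)³ = 0.02481 N/C.
Torque on the second dipole: τ = p₂ E₁ sinθ.
τ = (5.54×10⁻¹³)(0.02481)·sin35° = 7.884×10⁻¹⁵ N·m.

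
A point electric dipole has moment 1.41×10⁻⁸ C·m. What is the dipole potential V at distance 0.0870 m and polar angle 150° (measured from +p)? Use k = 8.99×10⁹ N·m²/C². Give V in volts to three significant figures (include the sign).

The dipole potential is V = kp cosθ / r².
V = (8.99×10⁹)(1.41×10⁻⁸)·cos150° / (0.0870)² = -1.450×10⁴ V.

V ≈ -1.45×10⁴ V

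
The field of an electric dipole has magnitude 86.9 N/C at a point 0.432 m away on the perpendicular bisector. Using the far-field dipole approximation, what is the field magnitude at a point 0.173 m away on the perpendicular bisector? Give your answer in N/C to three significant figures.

E ≈ 1350 N/C

Dipole fields scale as 1/r³ in the far field; the geometry is the same at both points.
E₂ = E₁ · (r₁/r₂)³ = 86.9 · (0.432/0.173)³.
(r₁/r₂)³ = (2.497)³ = 15.57.
E₂ ≈ 1353 N/C.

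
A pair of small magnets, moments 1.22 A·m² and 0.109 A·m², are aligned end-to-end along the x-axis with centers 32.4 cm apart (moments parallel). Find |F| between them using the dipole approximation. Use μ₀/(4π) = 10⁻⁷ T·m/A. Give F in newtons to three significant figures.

F ≈ 7.24×10⁻⁶ N

On-axis B of dipole 1: B = (μ₀/4π)·2m₁/r³. Force on dipole 2: F = m₂·dB/dr.
dB/dr = −(μ₀/4π)·6m₁/r⁴, so |F| = (μ₀/4π)·6m₁m₂/r⁴.
F = 6(10⁻⁷)(1.22)(0.109)/(0.324)⁴ = 7.240×10⁻⁶ N.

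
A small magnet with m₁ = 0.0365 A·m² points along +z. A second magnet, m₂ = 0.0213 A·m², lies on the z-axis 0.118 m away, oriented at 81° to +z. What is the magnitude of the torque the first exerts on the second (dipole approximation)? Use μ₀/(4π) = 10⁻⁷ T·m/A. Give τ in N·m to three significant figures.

Dipole B is on the axis of dipole A, so B₁ there is axial: B₁ = (μ₀/4π)·2m₁/r³ along +z.
B₁ = 2(10⁻⁷)(0.0365)/(0.118)³ = 4.443×10⁻⁶ T.
τ = m₂ B₁ sinθ.
τ = (0.0213)(4.443×10⁻⁶)·sin81° = 9.347×10⁻⁸ N·m.

τ ≈ 9.35×10⁻⁸ N·m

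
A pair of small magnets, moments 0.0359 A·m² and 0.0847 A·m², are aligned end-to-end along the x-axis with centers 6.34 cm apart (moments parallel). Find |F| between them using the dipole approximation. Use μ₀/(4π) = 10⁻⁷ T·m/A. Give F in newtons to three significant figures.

On-axis B of dipole 1: B = (μ₀/4π)·2m₁/r³. Force on dipole 2: F = m₂·dB/dr.
dB/dr = −(μ₀/4π)·6m₁/r⁴, so |F| = (μ₀/4π)·6m₁m₂/r⁴.
F = 6(10⁻⁷)(0.0359)(0.0847)/(0.0634)⁴ = 1.129×10⁻⁴ N.

F ≈ 1.13×10⁻⁴ N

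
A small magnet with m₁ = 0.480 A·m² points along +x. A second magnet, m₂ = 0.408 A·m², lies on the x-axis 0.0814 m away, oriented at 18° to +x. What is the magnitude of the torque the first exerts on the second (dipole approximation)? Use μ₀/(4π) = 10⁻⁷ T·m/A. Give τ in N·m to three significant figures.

τ ≈ 2.24×10⁻⁵ N·m

Dipole B is on the axis of dipole A, so B₁ there is axial: B₁ = (μ₀/4π)·2m₁/r³ along +x.
B₁ = 2(10⁻⁷)(0.480)/(0.0814)³ = 1.780×10⁻⁴ T.
τ = m₂ B₁ sinθ.
τ = (0.408)(1.780×10⁻⁴)·sin18° = 2.244×10⁻⁵ N·m.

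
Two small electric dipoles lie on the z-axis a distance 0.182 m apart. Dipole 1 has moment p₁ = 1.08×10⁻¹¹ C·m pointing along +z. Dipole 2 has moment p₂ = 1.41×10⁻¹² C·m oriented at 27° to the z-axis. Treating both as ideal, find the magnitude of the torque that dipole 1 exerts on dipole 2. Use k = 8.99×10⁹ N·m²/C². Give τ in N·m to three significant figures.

The second dipole sits on the axis of the first, so the field there is axial: E₁ = 2kp₁/r³ along +z.
E₁ = 2(8.99×10⁹)(1.08×10⁻¹¹)/(0.182)³ = 32.21 N/C.
Torque on the second dipole: τ = p₂ E₁ sinθ.
τ = (1.41×10⁻¹²)(32.21)·sin27° = 2.062×10⁻¹¹ N·m.

τ ≈ 2.06×10⁻¹¹ N·m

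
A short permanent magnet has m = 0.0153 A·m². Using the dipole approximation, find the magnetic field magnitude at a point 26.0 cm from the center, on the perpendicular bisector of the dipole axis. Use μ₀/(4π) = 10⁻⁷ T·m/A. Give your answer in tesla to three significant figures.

In the equatorial plane B = (μ₀/4π)·m/r³ (half the axial value).
B = (10⁻⁷)·(0.0153) / (0.260)³ = 8.705×10⁻⁸ T.

B ≈ 8.71×10⁻⁸ T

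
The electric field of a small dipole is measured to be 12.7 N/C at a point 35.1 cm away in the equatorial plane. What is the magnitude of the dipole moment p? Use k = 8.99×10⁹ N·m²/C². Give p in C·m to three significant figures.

p ≈ 6.11×10⁻¹¹ C·m

In the equatorial plane E = kp/r³, so p = Er³/(k).
p = (12.7)·(0.351)³ / (8.99×10⁹) = 6.109×10⁻¹¹ C·m.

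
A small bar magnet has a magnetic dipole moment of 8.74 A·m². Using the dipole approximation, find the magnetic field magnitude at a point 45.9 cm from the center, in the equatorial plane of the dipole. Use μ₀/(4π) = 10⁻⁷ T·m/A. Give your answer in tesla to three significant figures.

B ≈ 9.04×10⁻⁶ T

In the equatorial plane B = (μ₀/4π)·m/r³ (half the axial value).
B = (10⁻⁷)·(8.74) / (0.459)³ = 9.038×10⁻⁶ T.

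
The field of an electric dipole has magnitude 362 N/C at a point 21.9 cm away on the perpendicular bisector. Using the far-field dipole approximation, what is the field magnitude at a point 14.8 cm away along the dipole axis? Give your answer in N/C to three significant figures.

Dipole fields scale as 1/r³ in the far field.
The axial field is twice the equatorial field at the same r, so the geometry factor is 2/1.
E₂ = E₁ · (2/1) · (r₁/r₂)³ = 362 · 2 · (21.9/14.8)³.
(r₁/r₂)³ = (1.48)³ = 3.24.
E₂ ≈ 2346 N/C.

E ≈ 2350 N/C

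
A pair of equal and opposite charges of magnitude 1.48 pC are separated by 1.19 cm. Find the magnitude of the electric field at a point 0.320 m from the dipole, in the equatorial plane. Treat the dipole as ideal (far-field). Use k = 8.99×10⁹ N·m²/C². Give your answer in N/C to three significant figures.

E ≈ 0.00483 N/C

Dipole moment p = qd = (1.48×10⁻¹² C)(0.0119 m) = 1.761×10⁻¹⁴ C·m.
On the perpendicular bisector E = kp/r³ (half the axial value at the same distance).
E = (8.99×10⁹)(1.761×10⁻¹⁴) / (0.320)³ = 0.004831 N/C.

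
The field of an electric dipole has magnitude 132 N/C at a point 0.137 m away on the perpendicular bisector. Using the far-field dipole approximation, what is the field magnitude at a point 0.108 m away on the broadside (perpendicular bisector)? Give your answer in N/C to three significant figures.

E ≈ 269 N/C

Dipole fields scale as 1/r³ in the far field; the geometry is the same at both points.
E₂ = E₁ · (r₁/r₂)³ = 132 · (0.137/0.108)³.
(r₁/r₂)³ = (1.269)³ = 2.041.
E₂ ≈ 269.4 N/C.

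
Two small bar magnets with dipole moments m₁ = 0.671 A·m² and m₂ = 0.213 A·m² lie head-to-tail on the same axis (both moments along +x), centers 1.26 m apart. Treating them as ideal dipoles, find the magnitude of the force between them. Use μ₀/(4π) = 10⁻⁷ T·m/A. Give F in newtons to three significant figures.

F ≈ 3.40×10⁻⁸ N

On-axis B of dipole 1: B = (μ₀/4π)·2m₁/r³. Force on dipole 2: F = m₂·dB/dr.
dB/dr = −(μ₀/4π)·6m₁/r⁴, so |F| = (μ₀/4π)·6m₁m₂/r⁴.
F = 6(10⁻⁷)(0.671)(0.213)/(1.26)⁴ = 3.402×10⁻⁸ N.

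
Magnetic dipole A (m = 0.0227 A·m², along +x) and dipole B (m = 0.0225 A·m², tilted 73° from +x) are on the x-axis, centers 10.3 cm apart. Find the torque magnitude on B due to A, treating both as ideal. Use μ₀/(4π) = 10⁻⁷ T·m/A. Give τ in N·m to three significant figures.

Dipole B is on the axis of dipole A, so B₁ there is axial: B₁ = (μ₀/4π)·2m₁/r³ along +x.
B₁ = 2(10⁻⁷)(0.0227)/(0.103)³ = 4.155×10⁻⁶ T.
τ = m₂ B₁ sinθ.
τ = (0.0225)(4.155×10⁻⁶)·sin73° = 8.940×10⁻⁸ N·m.

τ ≈ 8.94×10⁻⁸ N·m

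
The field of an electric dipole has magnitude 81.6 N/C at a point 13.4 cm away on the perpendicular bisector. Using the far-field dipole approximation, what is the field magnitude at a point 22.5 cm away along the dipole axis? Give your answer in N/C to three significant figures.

Dipole fields scale as 1/r³ in the far field.
The axial field is twice the equatorial field at the same r, so the geometry factor is 2/1.
E₂ = E₁ · (2/1) · (r₁/r₂)³ = 81.6 · 2 · (13.4/22.5)³.
(r₁/r₂)³ = (0.5956)³ = 0.2112.
E₂ ≈ 34.47 N/C.

E ≈ 34.5 N/C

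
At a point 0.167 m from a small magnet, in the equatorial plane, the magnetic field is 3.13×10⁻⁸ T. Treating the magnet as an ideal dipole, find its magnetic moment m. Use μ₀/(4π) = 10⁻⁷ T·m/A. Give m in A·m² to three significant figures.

In the equatorial plane B = (μ₀/4π)·m/r³, so m = Br³·4π/(μ₀).
m = (3.13×10⁻⁸)·(0.167)³ / (10⁻⁷) = 0.001458 A·m².

m ≈ 0.00146 A·m²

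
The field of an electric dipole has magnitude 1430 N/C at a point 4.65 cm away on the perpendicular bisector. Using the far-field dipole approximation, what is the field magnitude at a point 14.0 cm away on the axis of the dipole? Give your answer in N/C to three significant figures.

E ≈ 105 N/C

Dipole fields scale as 1/r³ in the far field.
The axial field is twice the equatorial field at the same r, so the geometry factor is 2/1.
E₂ = E₁ · (2/1) · (r₁/r₂)³ = 1430 · 2 · (4.65/14.0)³.
(r₁/r₂)³ = (0.3321)³ = 0.03664.
E₂ ≈ 104.8 N/C.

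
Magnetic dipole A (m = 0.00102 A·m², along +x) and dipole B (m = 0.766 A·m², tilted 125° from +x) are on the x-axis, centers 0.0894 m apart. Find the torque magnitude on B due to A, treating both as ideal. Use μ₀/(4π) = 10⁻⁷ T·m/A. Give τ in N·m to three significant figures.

τ ≈ 1.79×10⁻⁷ N·m

Dipole B is on the axis of dipole A, so B₁ there is axial: B₁ = (μ₀/4π)·2m₁/r³ along +x.
B₁ = 2(10⁻⁷)(0.00102)/(0.0894)³ = 2.855×10⁻⁷ T.
τ = m₂ B₁ sinθ.
τ = (0.766)(2.855×10⁻⁷)·sin125° = 1.791×10⁻⁷ N·m.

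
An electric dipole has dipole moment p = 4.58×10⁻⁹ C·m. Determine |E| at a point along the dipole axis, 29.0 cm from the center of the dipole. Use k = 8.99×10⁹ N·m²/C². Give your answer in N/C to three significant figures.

On the dipole axis E = 2kp/r³.
E = 2·(8.99×10⁹)(4.58×10⁻⁹) / (0.290)³ = 3376 N/C.

E ≈ 3380 N/C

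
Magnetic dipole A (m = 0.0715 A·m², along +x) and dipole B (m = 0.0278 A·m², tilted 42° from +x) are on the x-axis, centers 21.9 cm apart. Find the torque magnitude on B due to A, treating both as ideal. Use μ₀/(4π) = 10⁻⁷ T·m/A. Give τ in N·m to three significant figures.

τ ≈ 2.53×10⁻⁸ N·m

Dipole B is on the axis of dipole A, so B₁ there is axial: B₁ = (μ₀/4π)·2m₁/r³ along +x.
B₁ = 2(10⁻⁷)(0.0715)/(0.219)³ = 1.361×10⁻⁶ T.
τ = m₂ B₁ sinθ.
τ = (0.0278)(1.361×10⁻⁶)·sin42° = 2.533×10⁻⁸ N·m.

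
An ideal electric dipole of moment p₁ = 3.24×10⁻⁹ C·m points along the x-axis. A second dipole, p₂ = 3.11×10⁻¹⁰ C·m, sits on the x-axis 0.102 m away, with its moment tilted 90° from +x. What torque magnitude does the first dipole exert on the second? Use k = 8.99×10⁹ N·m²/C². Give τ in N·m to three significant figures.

τ ≈ 1.71×10⁻⁵ N·m

The second dipole sits on the axis of the first, so the field there is axial: E₁ = 2kp₁/r³ along +x.
E₁ = 2(8.99×10⁹)(3.24×10⁻⁹)/(0.102)³ = 5.490×10⁴ N/C.
Torque on the second dipole: τ = p₂ E₁ sinθ.
τ = (3.11×10⁻¹⁰)(5.490×10⁴)·sin90° = 1.707×10⁻⁵ N·m.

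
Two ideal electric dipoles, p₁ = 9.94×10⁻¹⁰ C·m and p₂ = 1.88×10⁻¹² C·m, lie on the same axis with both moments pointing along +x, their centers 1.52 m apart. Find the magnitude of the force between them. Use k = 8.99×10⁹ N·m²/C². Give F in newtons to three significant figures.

On-axis field of dipole 1 at distance r: E = 2kp₁/r³. Force on dipole 2 is F = p₂·dE/dr (gradient along axis).
dE/dr = −6kp₁/r⁴, so |F| = 6kp₁p₂/r⁴ (attractive for aligned moments).
F = 6(8.99×10⁹)(9.94×10⁻¹⁰)(1.88×10⁻¹²)/(1.52)⁴ = 1.888×10⁻¹¹ N.

F ≈ 1.89×10⁻¹¹ N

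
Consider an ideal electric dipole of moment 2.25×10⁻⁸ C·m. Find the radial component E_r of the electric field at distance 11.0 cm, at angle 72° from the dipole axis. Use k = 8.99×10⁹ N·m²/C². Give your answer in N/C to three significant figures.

For a dipole, E_r = (2kp cosθ)/r³.
kp/r³ = (8.99×10⁹)(2.25×10⁻⁸)/(0.110)³ = 1.520×10⁵ N/C.
E_r = 2·1.520×10⁵·cos72° = 9.392×10⁴ N/C.

E_r ≈ 9.39×10⁴ N/C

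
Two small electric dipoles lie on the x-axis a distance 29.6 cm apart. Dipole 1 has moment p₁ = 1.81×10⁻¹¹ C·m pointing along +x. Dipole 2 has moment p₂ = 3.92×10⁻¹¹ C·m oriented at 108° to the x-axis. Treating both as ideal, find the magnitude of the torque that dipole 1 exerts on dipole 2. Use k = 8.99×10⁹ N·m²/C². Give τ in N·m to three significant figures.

The second dipole sits on the axis of the first, so the field there is axial: E₁ = 2kp₁/r³ along +x.
E₁ = 2(8.99×10⁹)(1.81×10⁻¹¹)/(0.296)³ = 12.55 N/C.
Torque on the second dipole: τ = p₂ E₁ sinθ.
τ = (3.92×10⁻¹¹)(12.55)·sin108° = 4.678×10⁻¹⁰ N·m.

τ ≈ 4.68×10⁻¹⁰ N·m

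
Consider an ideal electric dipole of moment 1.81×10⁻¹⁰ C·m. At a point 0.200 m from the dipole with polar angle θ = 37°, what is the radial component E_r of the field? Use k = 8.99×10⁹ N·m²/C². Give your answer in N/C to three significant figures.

E_r ≈ 325 N/C

For a dipole, E_r = (2kp cosθ)/r³.
kp/r³ = (8.99×10⁹)(1.81×10⁻¹⁰)/(0.200)³ = 203.4 N/C.
E_r = 2·203.4·cos37° = 324.9 N/C.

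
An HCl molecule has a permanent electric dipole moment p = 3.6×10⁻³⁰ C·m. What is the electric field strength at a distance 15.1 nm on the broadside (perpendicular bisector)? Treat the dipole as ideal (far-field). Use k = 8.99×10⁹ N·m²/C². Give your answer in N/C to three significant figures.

E ≈ 9400 N/C

In the equatorial plane E = kp/r³.
E = (8.99×10⁹)(3.60×10⁻³⁰) / (1.51×10⁻⁸)³ = 9400 N/C.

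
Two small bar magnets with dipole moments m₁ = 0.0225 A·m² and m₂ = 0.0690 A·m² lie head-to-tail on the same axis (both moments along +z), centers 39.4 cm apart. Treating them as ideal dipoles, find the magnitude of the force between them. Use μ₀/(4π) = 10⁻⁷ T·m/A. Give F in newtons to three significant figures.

On-axis B of dipole 1: B = (μ₀/4π)·2m₁/r³. Force on dipole 2: F = m₂·dB/dr.
dB/dr = −(μ₀/4π)·6m₁/r⁴, so |F| = (μ₀/4π)·6m₁m₂/r⁴.
F = 6(10⁻⁷)(0.0225)(0.0690)/(0.394)⁴ = 3.865×10⁻⁸ N.

F ≈ 3.87×10⁻⁸ N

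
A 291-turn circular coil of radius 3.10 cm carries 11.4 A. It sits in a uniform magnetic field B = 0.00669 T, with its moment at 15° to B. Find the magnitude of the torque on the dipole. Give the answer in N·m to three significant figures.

m = NIA = NIπa² = 291·(11.4)·π·(0.0310)² = 10.02 A·m².
Torque on a magnetic dipole: τ = mB sinθ.
τ = (10.02)(0.00669)·sin15° = 0.01735 N·m.

τ ≈ 0.0173 N·m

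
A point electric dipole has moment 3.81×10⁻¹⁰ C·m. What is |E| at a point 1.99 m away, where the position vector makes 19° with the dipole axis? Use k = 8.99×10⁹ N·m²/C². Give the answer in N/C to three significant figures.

E ≈ 0.834 N/C

At angle θ the dipole field magnitude is E = (kp/r³)·√(1 + 3cos²θ).
kp/r³ = (8.99×10⁹)(3.81×10⁻¹⁰) / (1.99)³ = 0.4346 N/C.
√(1 + 3cos²19°) = √(1 + 3·0.8940) = √3.6820 ≈ 1.9189.
E ≈ 0.4346 × 1.919 = 0.8340 N/C.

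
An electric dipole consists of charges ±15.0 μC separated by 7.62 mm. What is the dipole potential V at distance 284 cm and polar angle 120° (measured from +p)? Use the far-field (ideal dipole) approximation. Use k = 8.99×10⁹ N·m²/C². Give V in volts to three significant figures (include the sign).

V ≈ -63.7 V

Dipole moment p = qd = (1.50×10⁻⁵ C)(0.00762 m) = 1.143×10⁻⁷ C·m.
The dipole potential is V = kp cosθ / r².
V = (8.99×10⁹)(1.143×10⁻⁷)·cos120° / (2.84)² = -63.70 V.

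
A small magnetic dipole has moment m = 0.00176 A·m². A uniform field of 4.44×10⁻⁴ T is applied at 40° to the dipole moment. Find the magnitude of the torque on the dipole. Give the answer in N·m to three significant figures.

Torque on a magnetic dipole: τ = mB sinθ.
τ = (0.00176)(4.44×10⁻⁴)·sin40° = 5.023×10⁻⁷ N·m.

τ ≈ 5.02×10⁻⁷ N·m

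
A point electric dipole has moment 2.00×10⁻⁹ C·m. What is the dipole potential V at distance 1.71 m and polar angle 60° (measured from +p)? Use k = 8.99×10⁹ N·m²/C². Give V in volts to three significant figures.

V ≈ 3.07 V

The dipole potential is V = kp cosθ / r².
V = (8.99×10⁹)(2.00×10⁻⁹)·cos60° / (1.71)² = 3.074 V.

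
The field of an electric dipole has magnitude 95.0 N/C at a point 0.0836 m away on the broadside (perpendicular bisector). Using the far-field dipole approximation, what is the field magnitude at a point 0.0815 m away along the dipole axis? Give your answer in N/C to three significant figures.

Dipole fields scale as 1/r³ in the far field.
The axial field is twice the equatorial field at the same r, so the geometry factor is 2/1.
E₂ = E₁ · (2/1) · (r₁/r₂)³ = 95.0 · 2 · (0.0836/0.0815)³.
(r₁/r₂)³ = (1.026)³ = 1.079.
E₂ ≈ 205.1 N/C.

E ≈ 205 N/C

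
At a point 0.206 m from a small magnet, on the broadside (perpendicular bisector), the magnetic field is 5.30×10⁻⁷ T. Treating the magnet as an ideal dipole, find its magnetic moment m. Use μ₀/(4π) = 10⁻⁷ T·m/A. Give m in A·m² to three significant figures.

In the equatorial plane B = (μ₀/4π)·m/r³, so m = Br³·4π/(μ₀).
m = (5.30×10⁻⁷)·(0.206)³ / (10⁻⁷) = 0.04633 A·m².

m ≈ 0.0463 A·m²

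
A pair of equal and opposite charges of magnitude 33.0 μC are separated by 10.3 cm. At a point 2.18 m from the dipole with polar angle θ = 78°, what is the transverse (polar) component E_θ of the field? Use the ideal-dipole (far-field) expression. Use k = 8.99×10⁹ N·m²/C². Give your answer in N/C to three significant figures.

E_θ ≈ 2880 N/C

Dipole moment p = qd = (3.30×10⁻⁵ C)(0.103 m) = 3.399×10⁻⁶ C·m.
For a dipole, E_θ = (kp sinθ)/r³.
kp/r³ = (8.99×10⁹)(3.399×10⁻⁶)/(2.18)³ = 2949 N/C.
E_θ = 2949·sin78° = 2885 N/C.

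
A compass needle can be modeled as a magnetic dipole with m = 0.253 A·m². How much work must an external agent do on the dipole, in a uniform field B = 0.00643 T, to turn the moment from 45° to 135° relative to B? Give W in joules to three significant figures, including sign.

W ≈ 0.00230 J

W_ext = ΔU = −mB cosθ₂ + mB cosθ₁ = mB(cosθ₁ − cosθ₂).
W = (0.253)(0.00643)·(cos45° − cos135°) = (0.001627)·(+1.4142) = 0.002301 J.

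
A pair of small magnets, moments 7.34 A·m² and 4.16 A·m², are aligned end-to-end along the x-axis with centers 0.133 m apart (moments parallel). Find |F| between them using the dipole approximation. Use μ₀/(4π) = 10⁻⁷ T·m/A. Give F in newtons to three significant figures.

F ≈ 0.0586 N

On-axis B of dipole 1: B = (μ₀/4π)·2m₁/r³. Force on dipole 2: F = m₂·dB/dr.
dB/dr = −(μ₀/4π)·6m₁/r⁴, so |F| = (μ₀/4π)·6m₁m₂/r⁴.
F = 6(10⁻⁷)(7.34)(4.16)/(0.133)⁴ = 0.05855 N.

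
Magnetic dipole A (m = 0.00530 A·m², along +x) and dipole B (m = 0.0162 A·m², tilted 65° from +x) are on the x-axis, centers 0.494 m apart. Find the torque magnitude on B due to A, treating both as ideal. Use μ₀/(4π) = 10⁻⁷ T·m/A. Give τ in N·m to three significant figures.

τ ≈ 1.29×10⁻¹⁰ N·m

Dipole B is on the axis of dipole A, so B₁ there is axial: B₁ = (μ₀/4π)·2m₁/r³ along +x.
B₁ = 2(10⁻⁷)(0.00530)/(0.494)³ = 8.793×10⁻⁹ T.
τ = m₂ B₁ sinθ.
τ = (0.0162)(8.793×10⁻⁹)·sin65° = 1.291×10⁻¹⁰ N·m.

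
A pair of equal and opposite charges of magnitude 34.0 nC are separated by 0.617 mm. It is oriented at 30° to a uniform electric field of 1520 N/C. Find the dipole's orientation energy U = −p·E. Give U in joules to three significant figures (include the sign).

U ≈ -2.76×10⁻⁸ J

Dipole moment p = qd = (3.40×10⁻⁸ C)(6.17×10⁻⁴ m) = 2.098×10⁻¹¹ C·m.
U = −p·E = −pE cosθ.
U = −(2.098×10⁻¹¹)(1520)·cos30° = -2.762×10⁻⁸ J.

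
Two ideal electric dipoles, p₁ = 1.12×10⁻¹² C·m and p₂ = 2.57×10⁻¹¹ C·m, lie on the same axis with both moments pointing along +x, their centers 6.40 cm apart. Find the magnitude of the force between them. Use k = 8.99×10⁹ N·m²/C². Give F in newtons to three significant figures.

On-axis field of dipole 1 at distance r: E = 2kp₁/r³. Force on dipole 2 is F = p₂·dE/dr (gradient along axis).
dE/dr = −6kp₁/r⁴, so |F| = 6kp₁p₂/r⁴ (attractive for aligned moments).
F = 6(8.99×10⁹)(1.12×10⁻¹²)(2.57×10⁻¹¹)/(0.0640)⁴ = 9.254×10⁻⁸ N.

F ≈ 9.25×10⁻⁸ N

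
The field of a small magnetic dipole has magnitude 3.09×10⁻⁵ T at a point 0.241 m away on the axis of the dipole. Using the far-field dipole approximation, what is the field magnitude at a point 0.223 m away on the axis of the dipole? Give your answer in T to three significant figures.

B ≈ 3.90×10⁻⁵ T

Dipole fields scale as 1/r³ in the far field; the geometry is the same at both points.
B₂ = B₁ · (r₁/r₂)³ = 3.09×10⁻⁵ · (0.241/0.223)³.
(r₁/r₂)³ = (1.081)³ = 1.262.
B₂ ≈ 3.900×10⁻⁵ T.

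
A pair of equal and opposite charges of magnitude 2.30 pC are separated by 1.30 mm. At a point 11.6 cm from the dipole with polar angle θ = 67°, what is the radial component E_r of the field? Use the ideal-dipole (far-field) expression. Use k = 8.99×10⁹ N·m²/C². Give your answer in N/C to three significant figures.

Dipole moment p = qd = (2.30×10⁻¹² C)(0.00130 m) = 2.99×10⁻¹⁵ C·m.
For a dipole, E_r = (2kp cosθ)/r³.
kp/r³ = (8.99×10⁹)(2.99×10⁻¹⁵)/(0.116)³ = 0.01722 N/C.
E_r = 2·0.01722·cos67° = 0.01346 N/C.

E_r ≈ 0.0135 N/C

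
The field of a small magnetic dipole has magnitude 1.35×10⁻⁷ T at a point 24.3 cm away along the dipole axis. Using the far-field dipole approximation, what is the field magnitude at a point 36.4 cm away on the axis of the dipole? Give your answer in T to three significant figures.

B ≈ 4.02×10⁻⁸ T

Dipole fields scale as 1/r³ in the far field; the geometry is the same at both points.
B₂ = B₁ · (r₁/r₂)³ = 1.35×10⁻⁷ · (24.3/36.4)³.
(r₁/r₂)³ = (0.6676)³ = 0.2975.
B₂ ≈ 4.017×10⁻⁸ T.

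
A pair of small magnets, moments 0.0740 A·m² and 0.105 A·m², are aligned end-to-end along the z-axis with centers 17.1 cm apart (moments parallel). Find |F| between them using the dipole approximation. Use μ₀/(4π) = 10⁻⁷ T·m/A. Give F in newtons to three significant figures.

F ≈ 5.45×10⁻⁶ N

On-axis B of dipole 1: B = (μ₀/4π)·2m₁/r³. Force on dipole 2: F = m₂·dB/dr.
dB/dr = −(μ₀/4π)·6m₁/r⁴, so |F| = (μ₀/4π)·6m₁m₂/r⁴.
F = 6(10⁻⁷)(0.0740)(0.105)/(0.171)⁴ = 5.452×10⁻⁶ N.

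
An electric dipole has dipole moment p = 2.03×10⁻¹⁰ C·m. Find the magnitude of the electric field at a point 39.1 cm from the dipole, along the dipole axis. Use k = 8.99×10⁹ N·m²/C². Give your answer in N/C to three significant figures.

On the dipole axis E = 2kp/r³.
E = 2·(8.99×10⁹)(2.03×10⁻¹⁰) / (0.391)³ = 61.06 N/C.

E ≈ 61.1 N/C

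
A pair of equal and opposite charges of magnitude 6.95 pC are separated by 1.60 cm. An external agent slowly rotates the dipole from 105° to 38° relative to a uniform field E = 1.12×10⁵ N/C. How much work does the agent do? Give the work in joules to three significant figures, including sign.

Dipole moment p = qd = (6.95×10⁻¹² C)(0.0160 m) = 1.112×10⁻¹³ C·m.
W_ext = ΔU = U(θ₂) − U(θ₁) = −pE cosθ₂ − (−pE cosθ₁) = pE(cosθ₁ − cosθ₂).
W = (1.112×10⁻¹³)(1.12×10⁵)·(cos105° − cos38°) = (1.245×10⁻⁸)·(-1.0468) = -1.304×10⁻⁸ J.

W ≈ -1.30×10⁻⁸ J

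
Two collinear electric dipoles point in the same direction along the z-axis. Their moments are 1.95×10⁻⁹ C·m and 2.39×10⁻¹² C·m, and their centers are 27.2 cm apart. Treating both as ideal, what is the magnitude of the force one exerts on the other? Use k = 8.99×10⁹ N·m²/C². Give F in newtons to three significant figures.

On-axis field of dipole 1 at distance r: E = 2kp₁/r³. Force on dipole 2 is F = p₂·dE/dr (gradient along axis).
dE/dr = −6kp₁/r⁴, so |F| = 6kp₁p₂/r⁴ (attractive for aligned moments).
F = 6(8.99×10⁹)(1.95×10⁻⁹)(2.39×10⁻¹²)/(0.272)⁴ = 4.593×10⁻⁸ N.

F ≈ 4.59×10⁻⁸ N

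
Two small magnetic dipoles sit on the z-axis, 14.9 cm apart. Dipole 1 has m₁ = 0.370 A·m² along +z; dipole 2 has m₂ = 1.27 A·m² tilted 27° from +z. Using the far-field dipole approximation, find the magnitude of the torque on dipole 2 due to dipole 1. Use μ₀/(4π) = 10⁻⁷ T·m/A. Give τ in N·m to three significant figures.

Dipole B is on the axis of dipole A, so B₁ there is axial: B₁ = (μ₀/4π)·2m₁/r³ along +z.
B₁ = 2(10⁻⁷)(0.370)/(0.149)³ = 2.237×10⁻⁵ T.
τ = m₂ B₁ sinθ.
τ = (1.27)(2.237×10⁻⁵)·sin27° = 1.290×10⁻⁵ N·m.

τ ≈ 1.29×10⁻⁵ N·m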